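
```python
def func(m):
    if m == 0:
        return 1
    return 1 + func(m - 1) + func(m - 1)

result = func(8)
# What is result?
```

func(m) = 1 + 2·func(m-1), func(0)=1. Closed form: (1+1)·2^8 - 1 = 511.

Answer: 511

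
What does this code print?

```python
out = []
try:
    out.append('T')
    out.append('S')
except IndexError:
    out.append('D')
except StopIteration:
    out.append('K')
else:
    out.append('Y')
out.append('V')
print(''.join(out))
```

Execution trace: 'T' (try body) → 'S' (try body, no exception) → 'Y' (else) → 'V' (after the try/except). Output: TSYV

Answer: TSYV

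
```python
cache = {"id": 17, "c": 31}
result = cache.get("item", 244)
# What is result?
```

Trace:
`cache = {"id": 17, "c": 31}` → cache = {'id': 17, 'c': 31}
`result = cache.get("item", 244)` → result = 244
So result = 244

Answer: 244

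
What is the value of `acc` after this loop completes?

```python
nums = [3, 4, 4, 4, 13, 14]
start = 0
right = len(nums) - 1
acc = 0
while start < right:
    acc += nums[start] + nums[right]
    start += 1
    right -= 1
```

Sum of pairs from ends
`acc` takes the values: 0 → 17 → 34 → 42

Answer: 42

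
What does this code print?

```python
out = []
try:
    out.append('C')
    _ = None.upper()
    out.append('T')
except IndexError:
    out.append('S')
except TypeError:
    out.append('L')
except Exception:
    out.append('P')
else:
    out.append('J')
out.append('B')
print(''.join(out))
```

Execution trace: 'C' (try body) → 'P' (except Exception) → 'B' (after the try/except). Output: CPB

Answer: CPB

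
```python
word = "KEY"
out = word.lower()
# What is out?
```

Trace:
`word = "KEY"` → word = 'KEY'
`out = word.lower()` → out = 'key'
So out = 'key'

Answer: 'key'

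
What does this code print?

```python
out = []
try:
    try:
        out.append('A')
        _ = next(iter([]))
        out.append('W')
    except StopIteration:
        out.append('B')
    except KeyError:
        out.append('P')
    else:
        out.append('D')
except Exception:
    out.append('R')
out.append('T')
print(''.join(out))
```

Execution trace: 'A' (inner try body) → 'B' (inner except StopIteration) → 'T' (after the try/except). Output: ABT

Answer: ABT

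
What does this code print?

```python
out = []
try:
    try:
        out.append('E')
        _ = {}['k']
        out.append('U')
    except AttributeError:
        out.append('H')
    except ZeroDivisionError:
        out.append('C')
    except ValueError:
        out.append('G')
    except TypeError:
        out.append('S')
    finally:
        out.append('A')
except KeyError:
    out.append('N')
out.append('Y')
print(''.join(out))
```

Execution trace: 'E' (try body) → 'A' (finally) → 'N' (outer except KeyError) → 'Y' (after the try/except). Output: EANY

Answer: EANY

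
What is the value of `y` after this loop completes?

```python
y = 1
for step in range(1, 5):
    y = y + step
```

Start at 1, add 1 through 4
`y` takes the values: 1 → 2 → 4 → 7 → 11

Answer: 11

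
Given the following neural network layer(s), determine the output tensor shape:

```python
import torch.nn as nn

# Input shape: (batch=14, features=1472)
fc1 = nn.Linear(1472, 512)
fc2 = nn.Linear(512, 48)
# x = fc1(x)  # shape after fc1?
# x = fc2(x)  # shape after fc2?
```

Input: (14, 1472) -> after fc1: (14, 512) -> Output: (14, 48)

Answer: (14, 48)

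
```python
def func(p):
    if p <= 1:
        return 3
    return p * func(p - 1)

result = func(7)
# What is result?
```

func(7) = 7 * 6 * 5 * 4 * 3 * 2 * 3 = 15120

Answer: 15120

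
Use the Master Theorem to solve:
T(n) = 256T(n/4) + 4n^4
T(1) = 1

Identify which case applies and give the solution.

a=256, b=4, f(n)=4n^4. log_4(256) = 4. Since c=4 = 4, Case 2 applies: T(n) = Θ(n^log_b(a) · log n) = O(n^4 log n).

Answer: O(n^4 log n) - Case 2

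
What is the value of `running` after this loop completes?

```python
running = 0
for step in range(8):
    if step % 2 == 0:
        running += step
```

Sum of even numbers 0 to 7
`running` takes the values: 0 → 2 → 6 → 12

Answer: 12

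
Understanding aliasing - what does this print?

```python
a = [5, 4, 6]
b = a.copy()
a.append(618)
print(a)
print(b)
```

Key concept: list.copy() creates independent copy.
Step by step:
`a = [5, 4, 6]` → a = [5, 4, 6]
`b = a.copy()` → b = [5, 4, 6]
`a.append(618)` → a = [5, 4, 6, 618]
`print(a)` → prints [5, 4, 6, 618]
`print(b)` → prints [5, 4, 6]

Answer:
[5, 4, 6, 618]
[5, 4, 6]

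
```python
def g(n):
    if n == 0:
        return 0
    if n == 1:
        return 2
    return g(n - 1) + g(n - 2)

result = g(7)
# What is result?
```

Build up from base cases: g(0)=0, g(1)=2, g(2)=2, g(3)=4, g(4)=6, g(5)=10, g(6)=16, ..., g(7)=26

Answer: 26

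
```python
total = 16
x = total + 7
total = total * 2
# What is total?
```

Trace:
`total = 16` → total = 16
`x = total + 7` → x = 23
`total = total * 2` → total = 32
So total = 32

Answer: 32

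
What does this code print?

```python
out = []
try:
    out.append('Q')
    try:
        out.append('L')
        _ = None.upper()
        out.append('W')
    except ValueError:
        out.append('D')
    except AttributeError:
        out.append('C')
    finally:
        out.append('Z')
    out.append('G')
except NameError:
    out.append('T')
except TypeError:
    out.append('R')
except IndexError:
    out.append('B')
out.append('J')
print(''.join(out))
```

Execution trace: 'Q' (try body) → 'L' (inner try body) → 'C' (inner except AttributeError) → 'Z' (inner finally) → 'G' (try body, no exception) → 'J' (after the try/except). Output: QLCZGJ

Answer: QLCZGJ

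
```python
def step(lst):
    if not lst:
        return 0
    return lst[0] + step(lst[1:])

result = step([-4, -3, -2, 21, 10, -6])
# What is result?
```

(-4) + (-3) + (-2) + 21 + 10 + (-6) + 0 = 16

Answer: 16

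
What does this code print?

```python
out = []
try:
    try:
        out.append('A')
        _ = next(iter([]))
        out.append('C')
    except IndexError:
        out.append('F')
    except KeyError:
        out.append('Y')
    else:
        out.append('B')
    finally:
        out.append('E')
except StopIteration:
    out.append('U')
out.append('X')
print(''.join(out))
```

Execution trace: 'A' (try body) → 'E' (finally) → 'U' (outer except StopIteration) → 'X' (after the try/except). Output: AEUX

Answer: AEUX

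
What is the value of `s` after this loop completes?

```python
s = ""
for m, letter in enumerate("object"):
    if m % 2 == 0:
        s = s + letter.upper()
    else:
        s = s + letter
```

Uppercase even positions in 'object'
`s` takes the values: "" → "O" → "Ob" → "ObJ" → "ObJe" → "ObJeC" → "ObJeCt"

Answer: "ObJeCt"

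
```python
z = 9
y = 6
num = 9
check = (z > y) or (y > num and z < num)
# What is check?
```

Trace:
`z = 9` → z = 9
`y = 6` → y = 6
`num = 9` → num = 9
`check = (z > y) or (y > num and z < num)` → check = True
So check = True

Answer: True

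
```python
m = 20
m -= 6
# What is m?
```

Trace:
`m = 20` → m = 20
`m -= 6` → m = 14
So m = 14

Answer: 14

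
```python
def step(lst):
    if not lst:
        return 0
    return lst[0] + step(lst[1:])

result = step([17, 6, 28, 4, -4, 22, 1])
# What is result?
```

17 + 6 + 28 + 4 + (-4) + 22 + 1 + 0 = 74

Answer: 74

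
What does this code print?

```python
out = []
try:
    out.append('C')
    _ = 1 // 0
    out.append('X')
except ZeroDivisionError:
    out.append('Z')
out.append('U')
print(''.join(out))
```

Execution trace: 'C' (try body) → 'Z' (except ZeroDivisionError) → 'U' (after the try/except). Output: CZU

Answer: CZU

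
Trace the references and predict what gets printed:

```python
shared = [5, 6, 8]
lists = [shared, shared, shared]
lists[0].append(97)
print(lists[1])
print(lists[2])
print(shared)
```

Key concept: list of same reference.
Step by step:
`shared = [5, 6, 8]` → shared = [5, 6, 8]
`lists = [shared, shared, shared]` → lists = [[5, 6, 8], [5, 6, 8], [5, 6, 8]]
`lists[0].append(97)` → shared = [5, 6, 8, 97]; lists = [[5, 6, 8, 97], [5, 6, 8, 97], [5, 6, 8, 97]]
`print(lists[1])` → prints [5, 6, 8, 97]
`print(lists[2])` → prints [5, 6, 8, 97]
`print(shared)` → prints [5, 6, 8, 97]

Answer:
[5, 6, 8, 97]
[5, 6, 8, 97]
[5, 6, 8, 97]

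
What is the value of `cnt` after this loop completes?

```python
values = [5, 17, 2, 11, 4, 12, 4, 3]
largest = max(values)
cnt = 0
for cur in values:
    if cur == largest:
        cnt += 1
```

Count of max value 17 in [5, 17, 2, 11, 4, 12, 4, 3]
`cnt` takes the values: 0 → 1

Answer: 1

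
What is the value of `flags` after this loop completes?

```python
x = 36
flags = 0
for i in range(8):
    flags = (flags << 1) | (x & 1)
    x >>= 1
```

Reverse lowest 8 bits of 36
`flags` takes the values: 0 → 1 → 2 → 4 → 9 → 18 → 36

Answer: 36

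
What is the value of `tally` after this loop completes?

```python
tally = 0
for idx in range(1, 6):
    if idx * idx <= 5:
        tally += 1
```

Count numbers where idx² ≤ 5
`tally` takes the values: 0 → 1 → 2

Answer: 2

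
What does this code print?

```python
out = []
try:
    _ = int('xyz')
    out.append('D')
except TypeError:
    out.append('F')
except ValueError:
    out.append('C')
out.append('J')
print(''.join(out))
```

Execution trace: 'C' (except ValueError) → 'J' (after the try/except). Output: CJ

Answer: CJ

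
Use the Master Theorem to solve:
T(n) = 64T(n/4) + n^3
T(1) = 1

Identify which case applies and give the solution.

a=64, b=4, f(n)=n^3. log_4(64) = 3. Since c=3 = 3, Case 2 applies: T(n) = Θ(n^log_b(a) · log n) = O(n^3 log n).

Answer: O(n^3 log n) - Case 2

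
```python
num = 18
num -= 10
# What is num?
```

Trace:
`num = 18` → num = 18
`num -= 10` → num = 8
So num = 8

Answer: 8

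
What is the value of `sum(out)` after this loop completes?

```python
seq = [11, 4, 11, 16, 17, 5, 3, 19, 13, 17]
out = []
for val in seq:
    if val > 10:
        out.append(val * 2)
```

Sum of doubled values > 10
`out` takes the values: [] → [22] → [22, 22] → [22, 22, 32] → [22, 22, 32, 34] → [22, 22, 32, 34, 38] → [22, 22, 32, 34, 38, 26] → [22, 22, 32, 34, 38, 26, 34]
So `sum(out)` = 208

Answer: 208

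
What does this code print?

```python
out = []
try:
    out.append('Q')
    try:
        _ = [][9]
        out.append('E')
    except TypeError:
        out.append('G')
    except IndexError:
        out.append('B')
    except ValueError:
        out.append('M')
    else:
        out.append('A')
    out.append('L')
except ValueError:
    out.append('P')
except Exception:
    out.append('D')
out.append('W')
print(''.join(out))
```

Execution trace: 'Q' (try body) → 'B' (inner except IndexError) → 'L' (try body, no exception) → 'W' (after the try/except). Output: QBLW

Answer: QBLW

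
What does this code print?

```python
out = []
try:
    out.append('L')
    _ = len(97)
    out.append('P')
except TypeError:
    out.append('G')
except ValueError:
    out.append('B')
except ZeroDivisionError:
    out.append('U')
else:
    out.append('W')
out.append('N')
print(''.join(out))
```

Execution trace: 'L' (try body) → 'G' (except TypeError) → 'N' (after the try/except). Output: LGN

Answer: LGN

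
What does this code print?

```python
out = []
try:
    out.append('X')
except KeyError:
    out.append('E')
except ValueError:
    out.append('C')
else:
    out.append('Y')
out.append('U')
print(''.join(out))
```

Execution trace: 'X' (try body, no exception) → 'Y' (else) → 'U' (after the try/except). Output: XYU

Answer: XYU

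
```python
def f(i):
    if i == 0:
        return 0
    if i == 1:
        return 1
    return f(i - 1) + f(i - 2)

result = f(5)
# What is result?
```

Build up from base cases: f(0)=0, f(1)=1, f(2)=1, f(3)=2, f(4)=3, f(5)=5

Answer: 5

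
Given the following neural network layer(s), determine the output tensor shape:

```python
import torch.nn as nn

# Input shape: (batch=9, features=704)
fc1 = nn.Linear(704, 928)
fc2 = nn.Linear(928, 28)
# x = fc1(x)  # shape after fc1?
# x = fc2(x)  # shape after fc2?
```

Input: (9, 704) -> after fc1: (9, 928) -> Output: (9, 28)

Answer: (9, 28)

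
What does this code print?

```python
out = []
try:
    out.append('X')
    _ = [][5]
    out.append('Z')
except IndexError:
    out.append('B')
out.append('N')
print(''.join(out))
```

Execution trace: 'X' (try body) → 'B' (except IndexError) → 'N' (after the try/except). Output: XBN

Answer: XBN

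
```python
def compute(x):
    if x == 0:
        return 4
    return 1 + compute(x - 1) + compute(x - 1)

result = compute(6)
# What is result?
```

compute(x) = 1 + 2·compute(x-1), compute(0)=4. Closed form: (4+1)·2^6 - 1 = 319.

Answer: 319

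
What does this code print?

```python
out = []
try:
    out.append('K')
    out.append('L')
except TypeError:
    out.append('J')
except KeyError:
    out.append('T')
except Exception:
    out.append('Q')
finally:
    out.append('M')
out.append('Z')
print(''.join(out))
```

Execution trace: 'K' (try body) → 'L' (try body, no exception) → 'M' (finally) → 'Z' (after the try/except). Output: KLMZ

Answer: KLMZ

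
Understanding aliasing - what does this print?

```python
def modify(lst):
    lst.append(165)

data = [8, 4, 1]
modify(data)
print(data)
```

Key concept: function modifies passed list.
Step by step:
`data = [8, 4, 1]` → data = [8, 4, 1]
`modify(data)` → data = [8, 4, 1, 165]
`print(data)` → prints [8, 4, 1, 165]

Answer: [8, 4, 1, 165]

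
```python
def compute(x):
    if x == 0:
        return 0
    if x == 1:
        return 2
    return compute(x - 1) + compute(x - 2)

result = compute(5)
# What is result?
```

Build up from base cases: compute(0)=0, compute(1)=2, compute(2)=2, compute(3)=4, compute(4)=6, compute(5)=10

Answer: 10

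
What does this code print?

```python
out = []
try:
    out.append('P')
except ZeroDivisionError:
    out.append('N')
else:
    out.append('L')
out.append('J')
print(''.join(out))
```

Execution trace: 'P' (try body, no exception) → 'L' (else) → 'J' (after the try/except). Output: PLJ

Answer: PLJ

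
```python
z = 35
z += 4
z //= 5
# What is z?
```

Trace:
`z = 35` → z = 35
`z += 4` → z = 39
`z //= 5` → z = 7
So z = 7

Answer: 7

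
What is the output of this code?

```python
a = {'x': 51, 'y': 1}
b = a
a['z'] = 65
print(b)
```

Key concept: dict aliasing.
Step by step:
`a = {'x': 51, 'y': 1}` → a = {'x': 51, 'y': 1}
`b = a` → b = {'x': 51, 'y': 1} (same object as a)
`a['z'] = 65` → a = {'x': 51, 'y': 1, 'z': 65} (same object as b); b = {'x': 51, 'y': 1, 'z': 65} (same object as a)
`print(b)` → prints {'x': 51, 'y': 1, 'z': 65}

Answer: {'x': 51, 'y': 1, 'z': 65}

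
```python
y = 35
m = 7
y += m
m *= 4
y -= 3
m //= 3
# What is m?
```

Trace:
`y = 35` → y = 35
`m = 7` → m = 7
`y += m` → y = 42
`m *= 4` → m = 28
`y -= 3` → y = 39
`m //= 3` → m = 9
So m = 9

Answer: 9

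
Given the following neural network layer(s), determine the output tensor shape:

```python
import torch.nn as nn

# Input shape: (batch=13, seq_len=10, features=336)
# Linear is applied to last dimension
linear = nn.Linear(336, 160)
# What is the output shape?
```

Input: (13, 10, 336) -> Output: (13, 10, 160)

Answer: (13, 10, 160)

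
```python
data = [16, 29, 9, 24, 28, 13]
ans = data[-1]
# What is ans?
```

Trace:
`data = [16, 29, 9, 24, 28, 13]` → data = [16, 29, 9, 24, 28, 13]
`ans = data[-1]` → ans = 13
So ans = 13

Answer: 13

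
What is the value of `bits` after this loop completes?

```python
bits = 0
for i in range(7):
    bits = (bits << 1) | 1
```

Build 7 consecutive 1-bits: 0b1111111
`bits` takes the values: 0 → 1 → 3 → 7 → 15 → 31 → 63 → 127

Answer: 127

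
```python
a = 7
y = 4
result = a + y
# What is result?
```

Trace:
`a = 7` → a = 7
`y = 4` → y = 4
`result = a + y` → result = 11
So result = 11

Answer: 11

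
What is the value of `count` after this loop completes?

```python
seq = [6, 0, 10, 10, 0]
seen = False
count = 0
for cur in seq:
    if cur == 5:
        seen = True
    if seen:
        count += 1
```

Count elements after first 5 in [6, 0, 10, 10, 0]
`count` takes the values: 0

Answer: 0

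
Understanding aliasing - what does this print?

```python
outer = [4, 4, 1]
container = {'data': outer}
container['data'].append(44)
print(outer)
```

Key concept: dict holds reference to list.
Step by step:
`outer = [4, 4, 1]` → outer = [4, 4, 1]
`container = {'data': outer}` → container = {'data': [4, 4, 1]}
`container['data'].append(44)` → outer = [4, 4, 1, 44]; container = {'data': [4, 4, 1, 44]}
`print(outer)` → prints [4, 4, 1, 44]

Answer: [4, 4, 1, 44]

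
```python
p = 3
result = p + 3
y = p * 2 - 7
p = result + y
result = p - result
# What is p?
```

Trace:
`p = 3` → p = 3
`result = p + 3` → result = 6
`y = p * 2 - 7` → y = -1
`p = result + y` → p = 5
`result = p - result` → result = -1
So p = 5

Answer: 5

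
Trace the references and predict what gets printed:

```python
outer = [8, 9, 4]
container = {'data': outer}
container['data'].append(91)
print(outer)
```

Key concept: dict holds reference to list.
Step by step:
`outer = [8, 9, 4]` → outer = [8, 9, 4]
`container = {'data': outer}` → container = {'data': [8, 9, 4]}
`container['data'].append(91)` → outer = [8, 9, 4, 91]; container = {'data': [8, 9, 4, 91]}
`print(outer)` → prints [8, 9, 4, 91]

Answer: [8, 9, 4, 91]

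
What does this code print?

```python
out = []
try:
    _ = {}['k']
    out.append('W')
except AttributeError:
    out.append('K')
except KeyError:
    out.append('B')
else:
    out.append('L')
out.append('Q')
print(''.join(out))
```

Execution trace: 'B' (except KeyError) → 'Q' (after the try/except). Output: BQ

Answer: BQ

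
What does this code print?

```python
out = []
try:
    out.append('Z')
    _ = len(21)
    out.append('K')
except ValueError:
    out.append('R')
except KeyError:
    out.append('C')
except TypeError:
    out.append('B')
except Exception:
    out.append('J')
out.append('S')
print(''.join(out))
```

Execution trace: 'Z' (try body) → 'B' (except TypeError) → 'S' (after the try/except). Output: ZBS

Answer: ZBS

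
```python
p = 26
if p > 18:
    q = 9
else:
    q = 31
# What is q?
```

Trace:
`p = 26` → p = 26
`if p > 18: ...` → p > 18 is True → q = 9
So q = 9

Answer: 9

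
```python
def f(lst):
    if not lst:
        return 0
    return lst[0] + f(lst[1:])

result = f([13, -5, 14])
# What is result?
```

13 + (-5) + 14 + 0 = 22

Answer: 22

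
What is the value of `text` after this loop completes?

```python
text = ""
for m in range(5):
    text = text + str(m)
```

Concatenate digits 0 to 4
`text` takes the values: "" → "0" → "01" → "012" → "0123" → "01234"

Answer: "01234"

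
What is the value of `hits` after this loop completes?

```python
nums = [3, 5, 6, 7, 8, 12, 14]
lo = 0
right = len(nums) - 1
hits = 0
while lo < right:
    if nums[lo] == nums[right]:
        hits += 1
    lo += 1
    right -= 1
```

Count matching pairs from ends
`hits` takes the values: 0

Answer: 0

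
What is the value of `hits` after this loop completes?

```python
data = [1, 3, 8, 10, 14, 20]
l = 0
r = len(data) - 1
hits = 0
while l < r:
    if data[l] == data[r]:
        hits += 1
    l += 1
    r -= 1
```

Count matching pairs from ends
`hits` takes the values: 0

Answer: 0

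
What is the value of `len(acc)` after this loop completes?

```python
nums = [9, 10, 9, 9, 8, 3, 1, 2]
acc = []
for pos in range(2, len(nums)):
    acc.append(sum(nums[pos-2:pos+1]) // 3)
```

Number of 3-element averages
`acc` takes the values: [] → [9] → [9, 9] → [9, 9, 8] → [9, 9, 8, 6] → [9, 9, 8, 6, 4] → [9, 9, 8, 6, 4, 2]
So `len(acc)` = 6

Answer: 6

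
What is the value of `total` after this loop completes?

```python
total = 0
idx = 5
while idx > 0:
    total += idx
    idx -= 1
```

Sum 5 down to 1
`total` takes the values: 0 → 5 → 9 → 12 → 14 → 15

Answer: 15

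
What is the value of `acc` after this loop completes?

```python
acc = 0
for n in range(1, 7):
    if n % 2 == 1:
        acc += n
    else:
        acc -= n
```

Add odd, subtract even
`acc` takes the values: 0 → 1 → -1 → 2 → -2 → 3 → -3

Answer: -3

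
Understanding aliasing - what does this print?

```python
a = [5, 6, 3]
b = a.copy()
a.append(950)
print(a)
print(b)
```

Key concept: list.copy() creates independent copy.
Step by step:
`a = [5, 6, 3]` → a = [5, 6, 3]
`b = a.copy()` → b = [5, 6, 3]
`a.append(950)` → a = [5, 6, 3, 950]
`print(a)` → prints [5, 6, 3, 950]
`print(b)` → prints [5, 6, 3]

Answer:
[5, 6, 3, 950]
[5, 6, 3]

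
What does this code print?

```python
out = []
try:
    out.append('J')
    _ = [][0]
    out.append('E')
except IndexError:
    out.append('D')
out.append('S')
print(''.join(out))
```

Execution trace: 'J' (try body) → 'D' (except IndexError) → 'S' (after the try/except). Output: JDS

Answer: JDS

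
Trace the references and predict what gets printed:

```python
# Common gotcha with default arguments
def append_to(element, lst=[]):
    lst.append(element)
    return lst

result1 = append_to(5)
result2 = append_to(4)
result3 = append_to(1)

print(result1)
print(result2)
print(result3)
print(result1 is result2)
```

Key concept: mutable default argument gotcha.
Step by step:
`result1 = append_to(5)` → result1 = [5]
`result2 = append_to(4)` → result1 = [5, 4] (same object as result2); result2 = [5, 4] (same object as result1)
`result3 = append_to(1)` → result1 = [5, 4, 1] (same object as result2, result3); result2 = [5, 4, 1] (same object as result1, result3); result3 = [5, 4, 1] (same object as result1, result2)
`print(result1)` → prints [5, 4, 1]
`print(result2)` → prints [5, 4, 1]
`print(result3)` → prints [5, 4, 1]
`print(result1 is result2)` → prints True

Answer:
[5, 4, 1]
[5, 4, 1]
[5, 4, 1]
True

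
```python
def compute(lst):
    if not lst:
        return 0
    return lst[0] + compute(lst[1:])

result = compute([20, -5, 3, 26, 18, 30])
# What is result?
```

20 + (-5) + 3 + 26 + 18 + 30 + 0 = 92

Answer: 92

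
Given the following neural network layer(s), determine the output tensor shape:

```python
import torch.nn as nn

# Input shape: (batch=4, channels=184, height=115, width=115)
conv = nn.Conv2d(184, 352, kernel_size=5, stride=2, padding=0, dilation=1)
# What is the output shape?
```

Input: (4, 184, 115, 115) -> Output: (4, 352, 56, 56)

Answer: (4, 352, 56, 56)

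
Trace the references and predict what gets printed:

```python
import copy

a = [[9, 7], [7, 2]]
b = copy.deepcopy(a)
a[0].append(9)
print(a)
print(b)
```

Key concept: deep copy is fully independent.
Step by step:
`a = [[9, 7], [7, 2]]` → a = [[9, 7], [7, 2]]
`b = copy.deepcopy(a)` → b = [[9, 7], [7, 2]]
`a[0].append(9)` → a = [[9, 7, 9], [7, 2]]
`print(a)` → prints [[9, 7, 9], [7, 2]]
`print(b)` → prints [[9, 7], [7, 2]]

Answer:
[[9, 7, 9], [7, 2]]
[[9, 7], [7, 2]]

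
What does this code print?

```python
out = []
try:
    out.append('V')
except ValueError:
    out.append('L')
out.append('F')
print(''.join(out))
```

Execution trace: 'V' (try body, no exception) → 'F' (after the try/except). Output: VF

Answer: VF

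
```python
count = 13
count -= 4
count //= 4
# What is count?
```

Trace:
`count = 13` → count = 13
`count -= 4` → count = 9
`count //= 4` → count = 2
So count = 2

Answer: 2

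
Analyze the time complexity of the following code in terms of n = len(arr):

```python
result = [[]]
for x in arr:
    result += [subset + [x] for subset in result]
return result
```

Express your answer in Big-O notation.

This is subset (power-set) generation — 2^n subsets, each materialised as a list of up to n elements. Time complexity: O(n · 2^n).

Answer: O(n · 2^n)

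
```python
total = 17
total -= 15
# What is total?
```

Trace:
`total = 17` → total = 17
`total -= 15` → total = 2
So total = 2

Answer: 2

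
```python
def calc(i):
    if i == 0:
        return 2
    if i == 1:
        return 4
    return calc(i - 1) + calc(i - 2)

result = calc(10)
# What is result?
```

Build up from base cases: calc(0)=2, calc(1)=4, calc(2)=6, calc(3)=10, calc(4)=16, calc(5)=26, calc(6)=42, ..., calc(10)=288

Answer: 288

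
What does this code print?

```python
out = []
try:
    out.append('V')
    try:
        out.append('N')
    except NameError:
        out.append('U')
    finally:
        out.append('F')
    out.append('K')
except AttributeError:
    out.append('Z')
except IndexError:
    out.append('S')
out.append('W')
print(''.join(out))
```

Execution trace: 'V' (try body) → 'N' (inner try body, no exception) → 'F' (inner finally) → 'K' (try body, no exception) → 'W' (after the try/except). Output: VNFKW

Answer: VNFKW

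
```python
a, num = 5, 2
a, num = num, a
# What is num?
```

Trace:
`a, num = 5, 2` → a = 5; num = 2
`a, num = num, a` → a = 2; num = 5
So num = 5

Answer: 5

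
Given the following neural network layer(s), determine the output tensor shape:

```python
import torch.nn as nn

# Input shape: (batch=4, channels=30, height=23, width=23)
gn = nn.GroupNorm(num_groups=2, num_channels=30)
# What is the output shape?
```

Input: (4, 30, 23, 23) -> Output: (4, 30, 23, 23)

Answer: (4, 30, 23, 23)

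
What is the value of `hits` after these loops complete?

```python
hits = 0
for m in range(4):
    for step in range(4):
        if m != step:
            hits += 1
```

4² - 4 (exclude diagonal)
`hits` takes the values: 0 → 1 → 2 → 3 → 4 → 5 → 6 → 7 → 8 → 9 → 10 → 11 → 12

Answer: 12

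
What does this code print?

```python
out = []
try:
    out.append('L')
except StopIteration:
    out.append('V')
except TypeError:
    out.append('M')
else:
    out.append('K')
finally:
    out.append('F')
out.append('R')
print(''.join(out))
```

Execution trace: 'L' (try body, no exception) → 'K' (else) → 'F' (finally) → 'R' (after the try/except). Output: LKFR

Answer: LKFR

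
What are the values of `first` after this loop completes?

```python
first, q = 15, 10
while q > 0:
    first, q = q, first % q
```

GCD of 15 and 10
`first` takes the values: 15 → 10 → 5

Answer: 5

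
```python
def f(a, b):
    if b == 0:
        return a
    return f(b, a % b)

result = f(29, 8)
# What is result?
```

f(29, 8) -> f(8, 5) -> f(5, 3) -> f(3, 2) -> f(2, 1) -> f(1, 0) -> 1

Answer: 1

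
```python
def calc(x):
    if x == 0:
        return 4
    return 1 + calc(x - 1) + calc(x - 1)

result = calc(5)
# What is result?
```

calc(x) = 1 + 2·calc(x-1), calc(0)=4. Closed form: (4+1)·2^5 - 1 = 159.

Answer: 159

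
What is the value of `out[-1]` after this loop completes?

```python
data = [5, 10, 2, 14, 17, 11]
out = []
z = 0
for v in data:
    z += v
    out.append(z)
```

Cumulative sum ends at 59
`out` takes the values: [] → [5] → [5, 15] → [5, 15, 17] → [5, 15, 17, 31] → [5, 15, 17, 31, 48] → [5, 15, 17, 31, 48, 59]
So `out[-1]` = 59

Answer: 59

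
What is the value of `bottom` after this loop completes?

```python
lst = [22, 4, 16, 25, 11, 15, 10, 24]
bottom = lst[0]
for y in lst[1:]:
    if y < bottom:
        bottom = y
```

Minimum of [22, 4, 16, 25, 11, 15, 10, 24]
`bottom` takes the values: 22 → 4

Answer: 4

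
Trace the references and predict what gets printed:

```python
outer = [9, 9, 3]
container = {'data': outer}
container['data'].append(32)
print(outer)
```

Key concept: dict holds reference to list.
Step by step:
`outer = [9, 9, 3]` → outer = [9, 9, 3]
`container = {'data': outer}` → container = {'data': [9, 9, 3]}
`container['data'].append(32)` → outer = [9, 9, 3, 32]; container = {'data': [9, 9, 3, 32]}
`print(outer)` → prints [9, 9, 3, 32]

Answer: [9, 9, 3, 32]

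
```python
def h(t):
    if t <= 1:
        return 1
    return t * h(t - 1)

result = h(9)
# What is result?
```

h(9) = 9 * 8 * 7 * 6 * 5 * 4 * 3 * 2 * 1 = 362880

Answer: 362880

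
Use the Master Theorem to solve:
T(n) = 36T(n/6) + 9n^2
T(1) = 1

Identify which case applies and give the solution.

a=36, b=6, f(n)=9n^2. log_6(36) = 2. Since c=2 = 2, Case 2 applies: T(n) = Θ(n^log_b(a) · log n) = O(n^2 log n).

Answer: O(n^2 log n) - Case 2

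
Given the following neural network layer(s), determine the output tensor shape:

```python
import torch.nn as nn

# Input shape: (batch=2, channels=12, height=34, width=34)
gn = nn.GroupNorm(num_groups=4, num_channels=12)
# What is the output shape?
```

Input: (2, 12, 34, 34) -> Output: (2, 12, 34, 34)

Answer: (2, 12, 34, 34)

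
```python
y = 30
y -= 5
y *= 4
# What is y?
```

Trace:
`y = 30` → y = 30
`y -= 5` → y = 25
`y *= 4` → y = 100
So y = 100

Answer: 100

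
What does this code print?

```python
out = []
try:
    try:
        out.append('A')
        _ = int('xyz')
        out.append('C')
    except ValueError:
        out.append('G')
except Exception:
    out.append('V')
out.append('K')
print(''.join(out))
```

Execution trace: 'A' (inner try body) → 'G' (inner except ValueError) → 'K' (after the try/except). Output: AGK

Answer: AGK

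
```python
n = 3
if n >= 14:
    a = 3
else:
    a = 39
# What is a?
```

Trace:
`n = 3` → n = 3
`if n >= 14: ...` → n >= 14 is False, take else branch → a = 39
So a = 39

Answer: 39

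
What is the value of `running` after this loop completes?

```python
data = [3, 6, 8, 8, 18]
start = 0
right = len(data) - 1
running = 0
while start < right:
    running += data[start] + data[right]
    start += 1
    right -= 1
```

Sum of pairs from ends
`running` takes the values: 0 → 21 → 35

Answer: 35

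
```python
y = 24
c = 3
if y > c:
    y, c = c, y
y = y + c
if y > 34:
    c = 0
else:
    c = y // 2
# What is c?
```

Trace:
`y = 24` → y = 24
`c = 3` → c = 3
`if y > c: ...` → y > c is True → y = 3; c = 24
`y = y + c` → y = 27
`if y > 34: ...` → y > 34 is False, take else branch → c = 13
So c = 13

Answer: 13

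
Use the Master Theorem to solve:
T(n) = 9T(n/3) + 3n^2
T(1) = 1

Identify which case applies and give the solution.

a=9, b=3, f(n)=3n^2. log_3(9) = 2. Since c=2 = 2, Case 2 applies: T(n) = Θ(n^log_b(a) · log n) = O(n^2 log n).

Answer: O(n^2 log n) - Case 2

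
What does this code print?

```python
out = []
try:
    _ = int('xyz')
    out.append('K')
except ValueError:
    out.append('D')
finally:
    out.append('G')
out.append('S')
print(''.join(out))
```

Execution trace: 'D' (except ValueError) → 'G' (finally) → 'S' (after the try/except). Output: DGS

Answer: DGS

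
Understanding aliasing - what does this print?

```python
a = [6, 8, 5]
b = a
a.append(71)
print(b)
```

Key concept: basic list aliasing.
Step by step:
`a = [6, 8, 5]` → a = [6, 8, 5]
`b = a` → b = [6, 8, 5] (same object as a)
`a.append(71)` → a = [6, 8, 5, 71] (same object as b); b = [6, 8, 5, 71] (same object as a)
`print(b)` → prints [6, 8, 5, 71]

Answer: [6, 8, 5, 71]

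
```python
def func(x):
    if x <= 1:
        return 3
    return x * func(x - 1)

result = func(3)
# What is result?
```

func(3) = 3 * 2 * 3 = 18

Answer: 18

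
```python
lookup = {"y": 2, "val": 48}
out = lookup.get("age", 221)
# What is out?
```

Trace:
`lookup = {"y": 2, "val": 48}` → lookup = {'y': 2, 'val': 48}
`out = lookup.get("age", 221)` → out = 221
So out = 221

Answer: 221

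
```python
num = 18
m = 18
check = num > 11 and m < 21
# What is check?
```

Trace:
`num = 18` → num = 18
`m = 18` → m = 18
`check = num > 11 and m < 21` → check = True
So check = True

Answer: True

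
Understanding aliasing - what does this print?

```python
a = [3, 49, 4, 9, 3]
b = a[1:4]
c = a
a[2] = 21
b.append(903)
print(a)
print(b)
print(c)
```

Key concept: slice vs alias.
Step by step:
`a = [3, 49, 4, 9, 3]` → a = [3, 49, 4, 9, 3]
`b = a[1:4]` → b = [49, 4, 9]
`c = a` → c = [3, 49, 4, 9, 3] (same object as a)
`a[2] = 21` → a = [3, 49, 21, 9, 3] (same object as c); c = [3, 49, 21, 9, 3] (same object as a)
`b.append(903)` → b = [49, 4, 9, 903]
`print(a)` → prints [3, 49, 21, 9, 3]
`print(b)` → prints [49, 4, 9, 903]
`print(c)` → prints [3, 49, 21, 9, 3]

Answer:
[3, 49, 21, 9, 3]
[49, 4, 9, 903]
[3, 49, 21, 9, 3]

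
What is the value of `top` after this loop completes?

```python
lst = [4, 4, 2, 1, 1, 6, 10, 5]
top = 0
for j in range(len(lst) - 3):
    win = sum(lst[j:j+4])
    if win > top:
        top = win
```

Max sum of 4-element window in [4, 4, 2, 1, 1, 6, 10, 5]
`top` takes the values: 0 → 11 → 18 → 22

Answer: 22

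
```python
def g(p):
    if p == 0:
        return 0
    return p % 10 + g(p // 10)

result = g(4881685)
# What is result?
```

Sum of digits of 4881685: 5 + 8 + 6 + 1 + 8 + 8 + 4 = 40

Answer: 40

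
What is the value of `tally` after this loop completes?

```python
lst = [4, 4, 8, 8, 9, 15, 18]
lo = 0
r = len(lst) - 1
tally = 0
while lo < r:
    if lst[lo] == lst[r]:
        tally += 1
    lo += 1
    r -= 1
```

Count matching pairs from ends
`tally` takes the values: 0

Answer: 0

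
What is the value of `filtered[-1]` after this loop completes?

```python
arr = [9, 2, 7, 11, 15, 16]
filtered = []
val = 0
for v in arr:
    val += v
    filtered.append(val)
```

Cumulative sum ends at 60
`filtered` takes the values: [] → [9] → [9, 11] → [9, 11, 18] → [9, 11, 18, 29] → [9, 11, 18, 29, 44] → [9, 11, 18, 29, 44, 60]
So `filtered[-1]` = 60

Answer: 60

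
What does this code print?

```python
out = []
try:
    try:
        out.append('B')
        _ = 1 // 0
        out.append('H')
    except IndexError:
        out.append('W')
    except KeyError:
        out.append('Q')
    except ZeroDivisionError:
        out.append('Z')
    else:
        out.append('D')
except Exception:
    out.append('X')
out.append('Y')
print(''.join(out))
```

Execution trace: 'B' (inner try body) → 'Z' (inner except ZeroDivisionError) → 'Y' (after the try/except). Output: BZY

Answer: BZY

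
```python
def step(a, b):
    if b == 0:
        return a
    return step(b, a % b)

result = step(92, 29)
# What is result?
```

step(92, 29) -> step(29, 5) -> step(5, 4) -> step(4, 1) -> step(1, 0) -> 1

Answer: 1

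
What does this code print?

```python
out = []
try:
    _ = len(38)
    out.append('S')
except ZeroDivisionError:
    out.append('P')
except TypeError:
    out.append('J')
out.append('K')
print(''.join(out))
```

Execution trace: 'J' (except TypeError) → 'K' (after the try/except). Output: JK

Answer: JK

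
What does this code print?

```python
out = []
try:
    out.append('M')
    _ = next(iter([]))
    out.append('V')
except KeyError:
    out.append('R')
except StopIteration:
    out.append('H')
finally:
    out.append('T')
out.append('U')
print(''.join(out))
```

Execution trace: 'M' (try body) → 'H' (except StopIteration) → 'T' (finally) → 'U' (after the try/except). Output: MHTU

Answer: MHTU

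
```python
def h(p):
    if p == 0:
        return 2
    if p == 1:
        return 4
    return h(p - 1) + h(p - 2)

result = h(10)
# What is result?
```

Build up from base cases: h(0)=2, h(1)=4, h(2)=6, h(3)=10, h(4)=16, h(5)=26, h(6)=42, ..., h(10)=288

Answer: 288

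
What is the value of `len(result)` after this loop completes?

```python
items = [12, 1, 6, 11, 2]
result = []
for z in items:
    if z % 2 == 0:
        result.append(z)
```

Count even numbers in [12, 1, 6, 11, 2]
`result` takes the values: [] → [12] → [12, 6] → [12, 6, 2]
So `len(result)` = 3

Answer: 3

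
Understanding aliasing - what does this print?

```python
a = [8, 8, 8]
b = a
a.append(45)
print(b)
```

Key concept: basic list aliasing.
Step by step:
`a = [8, 8, 8]` → a = [8, 8, 8]
`b = a` → b = [8, 8, 8] (same object as a)
`a.append(45)` → a = [8, 8, 8, 45] (same object as b); b = [8, 8, 8, 45] (same object as a)
`print(b)` → prints [8, 8, 8, 45]

Answer: [8, 8, 8, 45]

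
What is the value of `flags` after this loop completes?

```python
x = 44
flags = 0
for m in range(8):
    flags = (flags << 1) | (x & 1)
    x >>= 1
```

Reverse lowest 8 bits of 44
`flags` takes the values: 0 → 1 → 3 → 6 → 13 → 26 → 52

Answer: 52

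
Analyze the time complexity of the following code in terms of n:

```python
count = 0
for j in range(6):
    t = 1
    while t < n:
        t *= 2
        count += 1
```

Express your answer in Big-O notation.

Each loop level contributes: 1 × log n. Multiplying the contributions gives O(log n).

Answer: O(log n)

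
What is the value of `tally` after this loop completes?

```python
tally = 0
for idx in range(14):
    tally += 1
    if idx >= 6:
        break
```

Loop breaks when idx reaches 6, tally is 7
`tally` takes the values: 0 → 1 → 2 → 3 → 4 → 5 → 6 → 7

Answer: 7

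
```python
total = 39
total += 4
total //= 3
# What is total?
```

Trace:
`total = 39` → total = 39
`total += 4` → total = 43
`total //= 3` → total = 14
So total = 14

Answer: 14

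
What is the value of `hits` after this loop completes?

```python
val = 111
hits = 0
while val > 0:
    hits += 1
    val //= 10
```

Count digits by repeated division by 10
`hits` takes the values: 0 → 1 → 2 → 3

Answer: 3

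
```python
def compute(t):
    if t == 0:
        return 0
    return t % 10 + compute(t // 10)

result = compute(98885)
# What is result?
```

Sum of digits of 98885: 5 + 8 + 8 + 8 + 9 = 38

Answer: 38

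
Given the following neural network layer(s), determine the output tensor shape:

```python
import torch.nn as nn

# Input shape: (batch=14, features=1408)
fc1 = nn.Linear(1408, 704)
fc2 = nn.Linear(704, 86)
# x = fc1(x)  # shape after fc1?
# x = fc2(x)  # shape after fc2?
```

Input: (14, 1408) -> after fc1: (14, 704) -> Output: (14, 86)

Answer: (14, 86)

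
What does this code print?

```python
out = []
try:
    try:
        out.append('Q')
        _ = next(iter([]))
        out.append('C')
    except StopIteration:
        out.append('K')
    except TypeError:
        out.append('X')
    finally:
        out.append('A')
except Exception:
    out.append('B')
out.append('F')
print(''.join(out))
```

Execution trace: 'Q' (inner try body) → 'K' (inner except StopIteration) → 'A' (inner finally) → 'F' (after the try/except). Output: QKAF

Answer: QKAF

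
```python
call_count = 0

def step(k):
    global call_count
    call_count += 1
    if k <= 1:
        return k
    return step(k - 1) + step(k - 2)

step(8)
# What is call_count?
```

Calls(k) = 1 + Calls(k-1) + Calls(k-2); Calls(0)=Calls(1)=1. For k=8 this gives 67.

Answer: 67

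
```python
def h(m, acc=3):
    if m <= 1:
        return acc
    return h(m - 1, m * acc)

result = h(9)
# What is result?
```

Accumulator trace (n, acc): (9, 3) -> (8, 27) -> (7, 216) -> (6, 1512) -> (5, 9072) -> (4, 45360) -> (3, 181440) -> (2, 544320) -> (1, 1088640) -> return 1088640

Answer: 1088640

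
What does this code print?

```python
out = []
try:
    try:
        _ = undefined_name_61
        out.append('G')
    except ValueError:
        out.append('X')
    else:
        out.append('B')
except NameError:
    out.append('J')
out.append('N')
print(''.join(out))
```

Execution trace: 'J' (outer except NameError) → 'N' (after the try/except). Output: JN

Answer: JN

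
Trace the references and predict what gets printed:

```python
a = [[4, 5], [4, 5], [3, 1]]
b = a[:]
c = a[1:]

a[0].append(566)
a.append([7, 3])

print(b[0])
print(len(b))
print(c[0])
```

Key concept: slice with nested mutation.
Step by step:
`a = [[4, 5], [4, 5], [3, 1]]` → a = [[4, 5], [4, 5], [3, 1]]
`b = a[:]` → b = [[4, 5], [4, 5], [3, 1]]
`c = a[1:]` → c = [[4, 5], [3, 1]]
`a[0].append(566)` → a = [[4, 5, 566], [4, 5], [3, 1]]; b = [[4, 5, 566], [4, 5], [3, 1]]
`a.append([7, 3])` → a = [[4, 5, 566], [4, 5], [3, 1], [7, 3]]
`print(b[0])` → prints [4, 5, 566]
`print(len(b))` → prints 3
`print(c[0])` → prints [4, 5]

Answer:
[4, 5, 566]
3
[4, 5]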